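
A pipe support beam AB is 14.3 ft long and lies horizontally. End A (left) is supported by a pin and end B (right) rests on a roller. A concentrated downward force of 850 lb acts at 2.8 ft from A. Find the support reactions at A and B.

A_x = 0, A_y = 683.6 lb, B_y = 166.4 lb

Moments about A: B_y·14.3 − 850·2.8 = 0 → B_y = 2380/14.3 = 166.434 ≈ 166.4 lb.
ΣF_y = 0: A_y + 166.434 − 850 = 0 → A_y = 683.6 lb.
ΣF_x = 0: no horizontal applied forces, so A_x = 0.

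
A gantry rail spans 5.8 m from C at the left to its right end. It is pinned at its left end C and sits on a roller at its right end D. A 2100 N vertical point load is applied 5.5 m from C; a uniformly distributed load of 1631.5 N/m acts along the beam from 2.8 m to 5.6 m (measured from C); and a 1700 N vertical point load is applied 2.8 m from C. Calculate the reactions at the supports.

Resultant of the distributed load: 1631.5 × 2.8 = 4568.2 N at 4.2 m from C.
ΣM about C: D_y·5.8 − 2100·5.5 − (1631.5·2.8)·4.2 − 1700·2.8 = 0 → D_y = 35496.44/5.8 = 6120.08 ≈ 6120 N.
ΣF_y = 0: C_y + 6120.08 − 2100 − 1631.5·2.8 − 1700 = 0 → C_y = 2248 N.
ΣF_x = 0: no horizontal applied forces, so C_x = 0.

C_x = 0, C_y = 2248 N, D_y = 6120 N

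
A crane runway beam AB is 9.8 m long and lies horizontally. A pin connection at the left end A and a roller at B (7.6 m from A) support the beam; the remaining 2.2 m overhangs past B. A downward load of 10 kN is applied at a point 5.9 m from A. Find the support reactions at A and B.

A_x = 0, A_y = 2.237 kN, B_y = 7.763 kN

Moments about A: B_y·7.6 − 10·5.9 = 0 → B_y = 59/7.6 = 7.76316 ≈ 7.763 kN.
ΣF_y = 0: A_y + 7.76316 − 10 = 0 → A_y = 2.237 kN.
ΣF_x = 0: no horizontal applied forces, so A_x = 0.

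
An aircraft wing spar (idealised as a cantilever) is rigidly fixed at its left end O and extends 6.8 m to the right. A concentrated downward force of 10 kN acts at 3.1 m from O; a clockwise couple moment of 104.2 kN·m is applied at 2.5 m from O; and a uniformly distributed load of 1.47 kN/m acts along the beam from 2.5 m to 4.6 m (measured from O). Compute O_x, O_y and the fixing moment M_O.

Resultant of the distributed load: 1.47 × 2.1 = 3.087 kN at 3.55 m from O.
ΣF_x = 0: O_x = 0.
ΣF_y = 0: O_y − 10 − 1.47·2.1 = 0 → O_y = 13.09 kN.
ΣM about O: M_O − 10·3.1 − 104.2 − (1.47·2.1)·3.55 = 0 → M_O = 146.2 kN·m.

O_x = 0, O_y = 13.09 kN, M_O = 146.2 kN·m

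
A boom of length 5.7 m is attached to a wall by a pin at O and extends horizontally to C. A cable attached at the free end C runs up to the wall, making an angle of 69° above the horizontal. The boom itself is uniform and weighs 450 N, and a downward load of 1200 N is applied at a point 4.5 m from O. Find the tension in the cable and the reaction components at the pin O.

ΣM about O: T·sin69°·5.7 − 450·2.85 − 1200·4.5 = 0 → T = 6682.5/(5.7·0.93358) = 1255.78 ≈ 1256 N.
ΣF_x = 0: O_x − T·cos69° = 0 → O_x = 1255.78 × 0.358368 = 450.0 N.
ΣF_y = 0: O_y + T·sin69° − 450 − 1200 = 0 → O_y = 1650 − 1255.78 × 0.93358 = 477.6 N.

T = 1256 N, O_x = 450.0 N, O_y = 477.6 N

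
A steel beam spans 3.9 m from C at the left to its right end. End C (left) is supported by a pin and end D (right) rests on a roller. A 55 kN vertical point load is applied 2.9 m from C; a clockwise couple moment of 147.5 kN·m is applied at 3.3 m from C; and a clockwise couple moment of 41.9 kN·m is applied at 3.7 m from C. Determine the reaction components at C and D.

C_x = 0, C_y = -34.46 kN, D_y = 89.46 kN

ΣM about C: D_y·3.9 − 55·2.9 − 147.5 − 41.9 = 0 → D_y = 348.9/3.9 = 89.4615 ≈ 89.46 kN.
ΣF_y = 0: C_y + 89.4615 − 55 = 0 → C_y = -34.46 kN.
ΣF_x = 0: no horizontal applied forces, so C_x = 0.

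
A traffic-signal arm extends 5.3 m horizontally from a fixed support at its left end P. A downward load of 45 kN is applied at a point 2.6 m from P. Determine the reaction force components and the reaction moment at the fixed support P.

ΣF_x = 0: P_x = 0.
ΣF_y = 0: P_y − 45 = 0 → P_y = 45.00 kN.
ΣM about P: M_P − 45·2.6 = 0 → M_P = 117.0 kN·m.

P_x = 0, P_y = 45.00 kN, M_P = 117.0 kN·m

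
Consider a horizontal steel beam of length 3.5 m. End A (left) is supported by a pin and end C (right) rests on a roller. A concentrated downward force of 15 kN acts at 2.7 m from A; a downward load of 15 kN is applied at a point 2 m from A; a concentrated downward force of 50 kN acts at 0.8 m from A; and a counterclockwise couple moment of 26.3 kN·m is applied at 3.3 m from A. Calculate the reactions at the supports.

A_x = 0, A_y = 55.94 kN, C_y = 24.06 kN

ΣM about A: C_y·3.5 − 15·2.7 − 15·2 − 50·0.8 + 26.3 = 0 → C_y = 84.2/3.5 = 24.0571 ≈ 24.06 kN.
ΣF_y = 0: A_y + 24.0571 − 15 − 15 − 50 = 0 → A_y = 55.94 kN.
ΣF_x = 0: no horizontal applied forces, so A_x = 0.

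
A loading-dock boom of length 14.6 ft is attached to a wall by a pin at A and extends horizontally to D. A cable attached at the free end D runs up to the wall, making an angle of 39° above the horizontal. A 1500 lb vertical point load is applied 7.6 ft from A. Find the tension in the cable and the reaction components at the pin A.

ΣM about A: T·sin39°·14.6 − 1500·7.6 = 0 → T = 11400/(14.6·0.62932) = 1240.74 ≈ 1241 lb.
ΣF_x = 0: A_x − T·cos39° = 0 → A_x = 1240.74 × 0.777146 = 964.2 lb.
ΣF_y = 0: A_y + T·sin39° − 1500 = 0 → A_y = 1500 − 1240.74 × 0.62932 = 719.2 lb.

T = 1241 lb, A_x = 964.2 lb, A_y = 719.2 lb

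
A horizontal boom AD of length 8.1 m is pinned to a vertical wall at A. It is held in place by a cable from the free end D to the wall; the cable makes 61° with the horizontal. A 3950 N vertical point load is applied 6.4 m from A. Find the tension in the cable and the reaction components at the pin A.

T = 3568 N, A_x = 1730 N, A_y = 829.0 N

ΣM about A: T·sin61°·8.1 − 3950·6.4 = 0 → T = 25280/(8.1·0.87462) = 3568.39 ≈ 3568 N.
ΣF_x = 0: A_x − T·cos61° = 0 → A_x = 3568.39 × 0.48481 = 1730 N.
ΣF_y = 0: A_y + T·sin61° − 3950 = 0 → A_y = 3950 − 3568.39 × 0.87462 = 829.0 N.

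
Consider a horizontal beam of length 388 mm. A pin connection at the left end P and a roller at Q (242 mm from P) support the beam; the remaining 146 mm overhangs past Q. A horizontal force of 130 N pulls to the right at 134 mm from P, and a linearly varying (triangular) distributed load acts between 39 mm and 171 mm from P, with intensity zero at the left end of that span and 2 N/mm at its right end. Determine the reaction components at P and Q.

P_x = -130.0 N, P_y = 62.73 N, Q_y = 69.27 N

Resultant of the triangular load: ½ × 2 × 132 = 132 N, acting at 127 mm from P (one-third of the span from the peak).
ΣM about P: Q_y·242 − (½·2·132)·127 = 0 → Q_y = 16764/242 = 69.2727 ≈ 69.27 N.
ΣF_y = 0: P_y + 69.2727 − ½·2·132 = 0 → P_y = 62.73 N.
ΣF_x = 0: P_x + 130 = 0 → P_x = -130.0 N.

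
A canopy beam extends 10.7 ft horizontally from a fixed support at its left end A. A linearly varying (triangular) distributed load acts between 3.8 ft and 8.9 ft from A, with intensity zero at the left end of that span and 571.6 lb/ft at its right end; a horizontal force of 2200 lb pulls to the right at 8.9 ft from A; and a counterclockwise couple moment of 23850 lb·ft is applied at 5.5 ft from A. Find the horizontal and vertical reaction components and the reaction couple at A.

A_x = -2200 lb, A_y = 1458 lb, M_A = -13360 lb·ft

Resultant of the triangular load: ½ × 571.6 × 5.1 = 1457.58 lb, acting at 7.2 ft from A (one-third of the span from the peak).
ΣF_x = 0: A_x + 2200 = 0 → A_x = -2200 lb.
ΣF_y = 0: A_y − ½·571.6·5.1 = 0 → A_y = 1458 lb.
ΣM about A: M_A − (½·571.6·5.1)·7.2 + 23850 = 0 → M_A = -13360 lb·ft.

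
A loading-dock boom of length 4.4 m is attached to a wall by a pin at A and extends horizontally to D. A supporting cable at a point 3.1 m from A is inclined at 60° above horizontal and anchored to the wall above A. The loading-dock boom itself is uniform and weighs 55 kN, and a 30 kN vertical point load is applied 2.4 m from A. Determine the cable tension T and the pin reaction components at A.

T = 71.89 kN, A_x = 35.94 kN, A_y = 22.74 kN

ΣM about A: T·sin60°·3.1 − 55·2.2 − 30·2.4 = 0 → T = 193/(3.1·0.866025) = 71.8895 ≈ 71.89 kN.
ΣF_x = 0: A_x − T·cos60° = 0 → A_x = 71.8895 × 0.5 = 35.94 kN.
ΣF_y = 0: A_y + T·sin60° − 55 − 30 = 0 → A_y = 85 − 71.8895 × 0.866025 = 22.74 kN.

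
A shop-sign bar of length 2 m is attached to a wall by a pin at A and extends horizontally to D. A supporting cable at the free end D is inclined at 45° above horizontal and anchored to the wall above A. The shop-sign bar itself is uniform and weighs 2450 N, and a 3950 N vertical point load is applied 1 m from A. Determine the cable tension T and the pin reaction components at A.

T = 4525 N, A_x = 3200 N, A_y = 3200 N

ΣM about A: T·sin45°·2 − 2450·1 − 3950·1 = 0 → T = 6400/(2·0.707107) = 4525.48 ≈ 4525 N.
ΣF_x = 0: A_x − T·cos45° = 0 → A_x = 4525.48 × 0.707107 = 3200 N.
ΣF_y = 0: A_y + T·sin45° − 2450 − 3950 = 0 → A_y = 6400 − 4525.48 × 0.707107 = 3200 N.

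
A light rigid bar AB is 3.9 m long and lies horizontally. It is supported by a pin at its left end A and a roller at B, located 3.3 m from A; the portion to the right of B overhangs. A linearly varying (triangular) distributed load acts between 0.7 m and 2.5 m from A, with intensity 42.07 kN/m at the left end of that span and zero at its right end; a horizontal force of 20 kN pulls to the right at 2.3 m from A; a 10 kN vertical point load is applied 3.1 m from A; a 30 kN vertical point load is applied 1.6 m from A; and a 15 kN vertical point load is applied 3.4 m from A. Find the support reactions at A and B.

Resultant of the triangular load: ½ × 42.07 × 1.8 = 37.863 kN, acting at 1.3 m from A (one-third of the span from the peak).
Moments about A: B_y·3.3 − (½·42.07·1.8)·1.3 − 10·3.1 − 30·1.6 − 15·3.4 = 0 → B_y = 179.2219/3.3 = 54.3097 ≈ 54.31 kN.
ΣF_y = 0: A_y + 54.3097 − ½·42.07·1.8 − 10 − 30 − 15 = 0 → A_y = 38.55 kN.
ΣF_x = 0: A_x + 20 = 0 → A_x = -20.00 kN.

A_x = -20.00 kN, A_y = 38.55 kN, B_y = 54.31 kN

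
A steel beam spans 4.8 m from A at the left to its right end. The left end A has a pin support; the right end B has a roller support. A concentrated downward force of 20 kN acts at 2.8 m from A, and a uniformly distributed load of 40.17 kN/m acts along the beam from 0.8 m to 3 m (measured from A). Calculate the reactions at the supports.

A_x = 0, A_y = 61.73 kN, B_y = 46.65 kN

Resultant of the distributed load: 40.17 × 2.2 = 88.374 kN at 1.9 m from A.
Moments about A: B_y·4.8 − 20·2.8 − (40.17·2.2)·1.9 = 0 → B_y = 223.9106/4.8 = 46.648 ≈ 46.65 kN.
ΣF_y = 0: A_y + 46.648 − 20 − 40.17·2.2 = 0 → A_y = 61.73 kN.
ΣF_x = 0: no horizontal applied forces, so A_x = 0.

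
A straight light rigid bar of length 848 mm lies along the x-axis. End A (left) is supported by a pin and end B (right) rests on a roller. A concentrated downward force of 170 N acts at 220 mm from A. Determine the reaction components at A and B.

A_x = 0, A_y = 125.9 N, B_y = 44.10 N

Moments about A: B_y·848 − 170·220 = 0 → B_y = 37400/848 = 44.1038 ≈ 44.10 N.
ΣF_y = 0: A_y + 44.1038 − 170 = 0 → A_y = 125.9 N.
ΣF_x = 0: no horizontal applied forces, so A_x = 0.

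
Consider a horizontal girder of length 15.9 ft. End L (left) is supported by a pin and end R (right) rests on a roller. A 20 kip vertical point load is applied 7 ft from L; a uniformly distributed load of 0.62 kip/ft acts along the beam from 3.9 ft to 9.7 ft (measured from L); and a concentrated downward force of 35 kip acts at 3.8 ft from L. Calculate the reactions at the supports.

Resultant of the distributed load: 0.62 × 5.8 = 3.596 kip at 6.8 ft from L.
ΣM about L: R_y·15.9 − 20·7 − (0.62·5.8)·6.8 − 35·3.8 = 0 → R_y = 297.4528/15.9 = 18.7077 ≈ 18.71 kip.
ΣF_y = 0: L_y + 18.7077 − 20 − 0.62·5.8 − 35 = 0 → L_y = 39.89 kip.
ΣF_x = 0: no horizontal applied forces, so L_x = 0.

L_x = 0, L_y = 39.89 kip, R_y = 18.71 kip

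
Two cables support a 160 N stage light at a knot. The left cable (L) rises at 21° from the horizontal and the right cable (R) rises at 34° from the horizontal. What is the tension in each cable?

ΣF_x = 0: −T_L·cos21° + T_R·cos34° = 0 → T_R = 1.1261·T_L.
ΣF_y = 0: T_L·sin21° + T_R·sin34° = 160.
Substitute: T_L·(0.358368 + 1.1261·0.559193) = 160 → T_L = 161.931 ≈ 161.9 N.
Then T_R = 1.1261 × 161.931 = 182.4 N.

T_L = 161.9 N, T_R = 182.4 N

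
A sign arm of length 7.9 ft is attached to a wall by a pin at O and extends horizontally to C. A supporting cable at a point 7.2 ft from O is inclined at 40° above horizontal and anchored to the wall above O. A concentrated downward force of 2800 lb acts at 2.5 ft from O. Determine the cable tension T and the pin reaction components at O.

T = 1513 lb, O_x = 1159 lb, O_y = 1828 lb

ΣM about O: T·sin40°·7.2 − 2800·2.5 = 0 → T = 7000/(7.2·0.642788) = 1512.51 ≈ 1513 lb.
ΣF_x = 0: O_x − T·cos40° = 0 → O_x = 1512.51 × 0.766044 = 1159 lb.
ΣF_y = 0: O_y + T·sin40° − 2800 = 0 → O_y = 2800 − 1512.51 × 0.642788 = 1828 lb.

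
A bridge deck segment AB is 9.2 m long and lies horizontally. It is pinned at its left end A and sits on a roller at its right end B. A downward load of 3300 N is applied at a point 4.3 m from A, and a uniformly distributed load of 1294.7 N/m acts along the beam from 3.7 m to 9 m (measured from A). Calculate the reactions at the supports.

A_x = 0, A_y = 3883 N, B_y = 6279 N

Resultant of the distributed load: 1294.7 × 5.3 = 6861.91 N at 6.35 m from A.
ΣM about A: B_y·9.2 − 3300·4.3 − (1294.7·5.3)·6.35 = 0 → B_y = 57763.1285/9.2 = 6278.6 ≈ 6279 N.
ΣF_y = 0: A_y + 6278.6 − 3300 − 1294.7·5.3 = 0 → A_y = 3883 N.
ΣF_x = 0: no horizontal applied forces, so A_x = 0.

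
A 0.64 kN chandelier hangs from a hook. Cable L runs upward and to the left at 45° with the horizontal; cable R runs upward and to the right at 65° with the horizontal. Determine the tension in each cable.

ΣF_x = 0: −T_L·cos45° + T_R·cos65° = 0 → T_R = 1.67316·T_L.
ΣF_y = 0: T_L·sin45° + T_R·sin65° = 0.64.
Substitute: T_L·(0.707107 + 1.67316·0.906308) = 0.64 → T_L = 0.287834 ≈ 0.2878 kN.
Then T_R = 1.67316 × 0.287834 = 0.4816 kN.

T_L = 0.2878 kN, T_R = 0.4816 kN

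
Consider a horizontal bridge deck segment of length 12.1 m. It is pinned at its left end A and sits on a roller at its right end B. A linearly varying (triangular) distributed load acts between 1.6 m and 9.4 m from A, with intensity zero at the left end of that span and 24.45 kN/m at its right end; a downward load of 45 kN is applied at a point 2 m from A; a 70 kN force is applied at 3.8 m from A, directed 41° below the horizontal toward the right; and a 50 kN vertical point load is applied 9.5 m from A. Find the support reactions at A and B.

A_x = -52.83 kN, A_y = 121.6 kN, B_y = 114.7 kN

Resultant of the triangular load: ½ × 24.45 × 7.8 = 95.355 kN, acting at 6.8 m from A (one-third of the span from the peak).
ΣM about A: B_y·12.1 − (½·24.45·7.8)·6.8 − 45·2 − 70·sin41°·3.8 − 50·9.5 = 0 → B_y = 1387.93/12.1 = 114.705 ≈ 114.7 kN.
ΣF_y = 0: A_y + 114.705 − ½·24.45·7.8 − 45 − 70·sin41° − 50 = 0 → A_y = 121.6 kN.
ΣF_x = 0: A_x + 70·cos41° = 0 → A_x = -52.83 kN.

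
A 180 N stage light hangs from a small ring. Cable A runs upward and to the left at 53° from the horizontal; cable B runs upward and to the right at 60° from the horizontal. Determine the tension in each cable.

ΣF_x = 0: −T_A·cos53° + T_B·cos60° = 0 → T_B = 1.20363·T_A.
ΣF_y = 0: T_A·sin53° + T_B·sin60° = 180.
Substitute: T_A·(0.798636 + 1.20363·0.866025) = 180 → T_A = 97.7724 ≈ 97.77 N.
Then T_B = 1.20363 × 97.7724 = 117.7 N.

T_A = 97.77 N, T_B = 117.7 N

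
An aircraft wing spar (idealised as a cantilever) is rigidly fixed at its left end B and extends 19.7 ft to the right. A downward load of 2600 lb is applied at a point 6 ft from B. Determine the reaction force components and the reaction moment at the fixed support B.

ΣF_x = 0: B_x = 0.
ΣF_y = 0: B_y − 2600 = 0 → B_y = 2600 lb.
ΣM about B: M_B − 2600·6 = 0 → M_B = 15600 lb·ft.

B_x = 0, B_y = 2600 lb, M_B = 15600 lb·ft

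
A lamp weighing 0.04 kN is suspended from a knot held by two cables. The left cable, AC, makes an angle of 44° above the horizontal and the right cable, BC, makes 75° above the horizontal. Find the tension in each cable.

ΣF_x = 0: −T_AC·cos44° + T_BC·cos75° = 0 → T_BC = 2.77932·T_AC.
ΣF_y = 0: T_AC·sin44° + T_BC·sin75° = 0.04.
Substitute: T_AC·(0.694658 + 2.77932·0.965926) = 0.04 → T_AC = 0.0118369 ≈ 0.01184 kN.
Then T_BC = 2.77932 × 0.0118369 = 0.03290 kN.

T_AC = 0.01184 kN, T_BC = 0.03290 kN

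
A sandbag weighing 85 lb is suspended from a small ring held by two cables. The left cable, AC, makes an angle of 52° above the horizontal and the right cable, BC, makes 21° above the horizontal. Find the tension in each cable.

T_AC = 82.98 lb, T_BC = 54.72 lb

ΣF_x = 0: −T_AC·cos52° + T_BC·cos21° = 0 → T_BC = 0.659463·T_AC.
ΣF_y = 0: T_AC·sin52° + T_BC·sin21° = 85.
Substitute: T_AC·(0.788011 + 0.659463·0.358368) = 85 → T_AC = 82.9801 ≈ 82.98 lb.
Then T_BC = 0.659463 × 82.9801 = 54.72 lb.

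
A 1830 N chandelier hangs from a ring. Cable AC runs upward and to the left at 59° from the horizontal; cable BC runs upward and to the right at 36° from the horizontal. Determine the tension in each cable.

T_AC = 1486 N, T_BC = 946.1 N

ΣF_x = 0: −T_AC·cos59° + T_BC·cos36° = 0 → T_BC = 0.636622·T_AC.
ΣF_y = 0: T_AC·sin59° + T_BC·sin36° = 1830.
Substitute: T_AC·(0.857167 + 0.636622·0.587785) = 1830 → T_AC = 1486.16 ≈ 1486 N.
Then T_BC = 0.636622 × 1486.16 = 946.1 N.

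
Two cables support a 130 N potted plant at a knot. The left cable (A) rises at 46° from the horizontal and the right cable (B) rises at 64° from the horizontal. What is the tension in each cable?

T_A = 60.65 N, T_B = 96.10 N

ΣF_x = 0: −T_A·cos46° + T_B·cos64° = 0 → T_B = 1.58464·T_A.
ΣF_y = 0: T_A·sin46° + T_B·sin64° = 130.
Substitute: T_A·(0.71934 + 1.58464·0.898794) = 130 → T_A = 60.6455 ≈ 60.65 N.
Then T_B = 1.58464 × 60.6455 = 96.10 N.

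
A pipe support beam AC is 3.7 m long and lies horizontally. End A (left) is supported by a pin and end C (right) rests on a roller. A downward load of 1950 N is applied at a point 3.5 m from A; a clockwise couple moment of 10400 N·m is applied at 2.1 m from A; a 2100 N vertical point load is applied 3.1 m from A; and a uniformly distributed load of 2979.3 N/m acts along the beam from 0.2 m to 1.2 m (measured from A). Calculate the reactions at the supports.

Resultant of the distributed load: 2979.3 × 1 = 2979.3 N at 0.7 m from A.
Taking moments about A: C_y·3.7 − 1950·3.5 − 10400 − 2100·3.1 − (2979.3·1)·0.7 = 0 → C_y = 25820.51/3.7 = 6978.52 ≈ 6979 N.
ΣF_y = 0: A_y + 6978.52 − 1950 − 2100 − 2979.3·1 = 0 → A_y = 50.78 N.
ΣF_x = 0: no horizontal applied forces, so A_x = 0.

A_x = 0, A_y = 50.78 N, C_y = 6979 N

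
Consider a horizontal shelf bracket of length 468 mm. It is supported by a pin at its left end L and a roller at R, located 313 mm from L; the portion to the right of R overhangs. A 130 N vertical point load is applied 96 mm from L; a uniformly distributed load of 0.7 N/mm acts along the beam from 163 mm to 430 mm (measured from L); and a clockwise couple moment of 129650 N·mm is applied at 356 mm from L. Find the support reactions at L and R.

Resultant of the distributed load: 0.7 × 267 = 186.9 N at 296.5 mm from L.
Taking moments about L: R_y·313 − 130·96 − (0.7·267)·296.5 − 129650 = 0 → R_y = 197545.85/313 = 631.137 ≈ 631.1 N.
ΣF_y = 0: L_y + 631.137 − 130 − 0.7·267 = 0 → L_y = -314.2 N.
ΣF_x = 0: no horizontal applied forces, so L_x = 0.

L_x = 0, L_y = -314.2 N, R_y = 631.1 N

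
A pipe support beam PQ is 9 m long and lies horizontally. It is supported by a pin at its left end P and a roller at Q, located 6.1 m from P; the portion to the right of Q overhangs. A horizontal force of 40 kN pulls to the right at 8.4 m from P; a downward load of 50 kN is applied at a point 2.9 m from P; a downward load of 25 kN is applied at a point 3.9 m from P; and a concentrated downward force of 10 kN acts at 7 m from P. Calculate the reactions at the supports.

ΣM about P: Q_y·6.1 − 50·2.9 − 25·3.9 − 10·7 = 0 → Q_y = 312.5/6.1 = 51.2295 ≈ 51.23 kN.
ΣF_y = 0: P_y + 51.2295 − 50 − 25 − 10 = 0 → P_y = 33.77 kN.
ΣF_x = 0: P_x + 40 = 0 → P_x = -40.00 kN.

P_x = -40.00 kN, P_y = 33.77 kN, Q_y = 51.23 kN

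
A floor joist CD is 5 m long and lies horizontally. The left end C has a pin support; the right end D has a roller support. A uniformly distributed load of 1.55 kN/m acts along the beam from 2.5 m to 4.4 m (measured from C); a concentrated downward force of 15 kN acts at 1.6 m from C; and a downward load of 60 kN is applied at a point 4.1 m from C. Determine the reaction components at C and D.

Resultant of the distributed load: 1.55 × 1.9 = 2.945 kN at 3.45 m from C.
ΣM about C: D_y·5 − (1.55·1.9)·3.45 − 15·1.6 − 60·4.1 = 0 → D_y = 280.16025/5 = 56.0321 ≈ 56.03 kN.
ΣF_y = 0: C_y + 56.0321 − 1.55·1.9 − 15 − 60 = 0 → C_y = 21.91 kN.
ΣF_x = 0: no horizontal applied forces, so C_x = 0.

C_x = 0, C_y = 21.91 kN, D_y = 56.03 kN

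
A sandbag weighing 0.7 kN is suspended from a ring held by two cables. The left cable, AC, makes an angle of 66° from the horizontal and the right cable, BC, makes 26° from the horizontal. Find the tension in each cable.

ΣF_x = 0: −T_AC·cos66° + T_BC·cos26° = 0 → T_BC = 0.452536·T_AC.
ΣF_y = 0: T_AC·sin66° + T_BC·sin26° = 0.7.
Substitute: T_AC·(0.913545 + 0.452536·0.438371) = 0.7 → T_AC = 0.62954 ≈ 0.6295 kN.
Then T_BC = 0.452536 × 0.62954 = 0.2849 kN.

T_AC = 0.6295 kN, T_BC = 0.2849 kN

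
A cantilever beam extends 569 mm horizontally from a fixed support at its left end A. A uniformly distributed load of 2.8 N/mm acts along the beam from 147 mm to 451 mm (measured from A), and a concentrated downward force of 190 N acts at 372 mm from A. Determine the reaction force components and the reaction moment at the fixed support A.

Resultant of the distributed load: 2.8 × 304 = 851.2 N at 299 mm from A.
ΣF_x = 0: A_x = 0.
ΣF_y = 0: A_y − 2.8·304 − 190 = 0 → A_y = 1041 N.
ΣM about A: M_A − (2.8·304)·299 − 190·372 = 0 → M_A = 325200 N·mm.

A_x = 0, A_y = 1041 N, M_A = 325200 N·mm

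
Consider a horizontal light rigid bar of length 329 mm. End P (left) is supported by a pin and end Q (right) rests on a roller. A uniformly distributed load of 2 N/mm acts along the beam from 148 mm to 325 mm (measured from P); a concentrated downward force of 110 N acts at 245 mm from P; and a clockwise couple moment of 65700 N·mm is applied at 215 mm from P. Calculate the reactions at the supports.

P_x = 0, P_y = -72.08 N, Q_y = 536.1 N

Resultant of the distributed load: 2 × 177 = 354 N at 236.5 mm from P.
ΣM about P: Q_y·329 − (2·177)·236.5 − 110·245 − 65700 = 0 → Q_y = 176371/329 = 536.082 ≈ 536.1 N.
ΣF_y = 0: P_y + 536.082 − 2·177 − 110 = 0 → P_y = -72.08 N.
ΣF_x = 0: no horizontal applied forces, so P_x = 0.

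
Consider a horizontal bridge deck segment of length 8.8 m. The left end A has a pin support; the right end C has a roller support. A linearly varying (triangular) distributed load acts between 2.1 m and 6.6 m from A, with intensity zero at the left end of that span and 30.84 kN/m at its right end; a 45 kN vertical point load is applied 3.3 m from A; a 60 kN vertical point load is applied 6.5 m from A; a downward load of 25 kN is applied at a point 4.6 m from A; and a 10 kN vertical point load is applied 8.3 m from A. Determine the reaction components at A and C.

Resultant of the triangular load: ½ × 30.84 × 4.5 = 69.39 kN, acting at 5.1 m from A (one-third of the span from the peak).
Taking moments about A: C_y·8.8 − (½·30.84·4.5)·5.1 − 45·3.3 − 60·6.5 − 25·4.6 − 10·8.3 = 0 → C_y = 1090.389/8.8 = 123.908 ≈ 123.9 kN.
ΣF_y = 0: A_y + 123.908 − ½·30.84·4.5 − 45 − 60 − 25 − 10 = 0 → A_y = 85.48 kN.
ΣF_x = 0: no horizontal applied forces, so A_x = 0.

A_x = 0, A_y = 85.48 kN, C_y = 123.9 kN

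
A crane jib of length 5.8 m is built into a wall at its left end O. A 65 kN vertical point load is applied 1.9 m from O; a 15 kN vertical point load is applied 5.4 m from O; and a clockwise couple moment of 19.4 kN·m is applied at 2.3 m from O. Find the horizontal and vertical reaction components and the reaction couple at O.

ΣF_x = 0: O_x = 0.
ΣF_y = 0: O_y − 65 − 15 = 0 → O_y = 80.00 kN.
ΣM about O: M_O − 65·1.9 − 15·5.4 − 19.4 = 0 → M_O = 223.9 kN·m.

O_x = 0, O_y = 80.00 kN, M_O = 223.9 kN·m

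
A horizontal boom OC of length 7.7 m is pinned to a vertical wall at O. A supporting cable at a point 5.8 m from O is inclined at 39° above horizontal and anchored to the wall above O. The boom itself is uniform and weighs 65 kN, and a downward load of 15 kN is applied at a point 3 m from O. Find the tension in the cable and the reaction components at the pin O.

ΣM about O: T·sin39°·5.8 − 65·3.85 − 15·3 = 0 → T = 295.25/(5.8·0.62932) = 80.8892 ≈ 80.89 kN.
ΣF_x = 0: O_x − T·cos39° = 0 → O_x = 80.8892 × 0.777146 = 62.86 kN.
ΣF_y = 0: O_y + T·sin39° − 65 − 15 = 0 → O_y = 80 − 80.8892 × 0.62932 = 29.09 kN.

T = 80.89 kN, O_x = 62.86 kN, O_y = 29.09 kN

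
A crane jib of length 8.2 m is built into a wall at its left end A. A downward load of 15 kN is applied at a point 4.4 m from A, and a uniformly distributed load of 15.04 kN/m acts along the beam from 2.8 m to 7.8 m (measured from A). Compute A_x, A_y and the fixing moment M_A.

Resultant of the distributed load: 15.04 × 5 = 75.2 kN at 5.3 m from A.
ΣF_x = 0: A_x = 0.
ΣF_y = 0: A_y − 15 − 15.04·5 = 0 → A_y = 90.20 kN.
ΣM about A: M_A − 15·4.4 − (15.04·5)·5.3 = 0 → M_A = 464.6 kN·m.

A_x = 0, A_y = 90.20 kN, M_A = 464.6 kN·m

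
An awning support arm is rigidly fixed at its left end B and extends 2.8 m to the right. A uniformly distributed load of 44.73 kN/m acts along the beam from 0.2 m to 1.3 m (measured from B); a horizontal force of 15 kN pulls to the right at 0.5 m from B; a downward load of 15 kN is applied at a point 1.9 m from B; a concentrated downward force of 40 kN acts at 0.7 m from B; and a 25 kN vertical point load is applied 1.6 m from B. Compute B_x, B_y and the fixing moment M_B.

B_x = -15.00 kN, B_y = 129.2 kN, M_B = 133.4 kN·m

Resultant of the distributed load: 44.73 × 1.1 = 49.203 kN at 0.75 m from B.
ΣF_x = 0: B_x + 15 = 0 → B_x = -15.00 kN.
ΣF_y = 0: B_y − 44.73·1.1 − 15 − 40 − 25 = 0 → B_y = 129.2 kN.
ΣM about B: M_B − (44.73·1.1)·0.75 − 15·1.9 − 40·0.7 − 25·1.6 = 0 → M_B = 133.4 kN·m.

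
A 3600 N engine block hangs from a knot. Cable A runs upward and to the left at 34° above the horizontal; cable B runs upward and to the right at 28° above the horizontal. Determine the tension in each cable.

T_A = 3600 N, T_B = 3380 N

ΣF_x = 0: −T_A·cos34° + T_B·cos28° = 0 → T_B = 0.938943·T_A.
ΣF_y = 0: T_A·sin34° + T_B·sin28° = 3600.
Substitute: T_A·(0.559193 + 0.938943·0.469472) = 3600 → T_A = 3600 N.
Then T_B = 0.938943 × 3600 = 3380 N.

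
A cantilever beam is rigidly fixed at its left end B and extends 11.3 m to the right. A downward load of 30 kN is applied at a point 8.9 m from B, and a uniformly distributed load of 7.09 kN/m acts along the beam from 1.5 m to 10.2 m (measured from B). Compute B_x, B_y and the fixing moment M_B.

B_x = 0, B_y = 91.68 kN, M_B = 627.8 kN·m

Resultant of the distributed load: 7.09 × 8.7 = 61.683 kN at 5.85 m from B.
ΣF_x = 0: B_x = 0.
ΣF_y = 0: B_y − 30 − 7.09·8.7 = 0 → B_y = 91.68 kN.
ΣM about B: M_B − 30·8.9 − (7.09·8.7)·5.85 = 0 → M_B = 627.8 kN·m.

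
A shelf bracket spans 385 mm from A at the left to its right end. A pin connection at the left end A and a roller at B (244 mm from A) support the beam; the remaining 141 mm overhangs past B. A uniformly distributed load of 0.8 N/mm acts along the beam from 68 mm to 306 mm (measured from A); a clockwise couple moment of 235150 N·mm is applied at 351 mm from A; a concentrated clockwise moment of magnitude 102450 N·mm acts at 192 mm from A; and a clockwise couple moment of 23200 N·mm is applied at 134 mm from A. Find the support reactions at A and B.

Resultant of the distributed load: 0.8 × 238 = 190.4 N at 187 mm from A.
ΣM about A: B_y·244 − (0.8·238)·187 − 235150 − 102450 − 23200 = 0 → B_y = 396404.8/244 = 1624.61 ≈ 1625 N.
ΣF_y = 0: A_y + 1624.61 − 0.8·238 = 0 → A_y = -1434 N.
ΣF_x = 0: no horizontal applied forces, so A_x = 0.

A_x = 0, A_y = -1434 N, B_y = 1625 N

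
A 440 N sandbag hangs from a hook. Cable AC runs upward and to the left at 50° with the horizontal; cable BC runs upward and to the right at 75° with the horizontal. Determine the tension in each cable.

ΣF_x = 0: −T_AC·cos50° + T_BC·cos75° = 0 → T_BC = 2.48354·T_AC.
ΣF_y = 0: T_AC·sin50° + T_BC·sin75° = 440.
Substitute: T_AC·(0.766044 + 2.48354·0.965926) = 440 → T_AC = 139.022 ≈ 139.0 N.
Then T_BC = 2.48354 × 139.022 = 345.3 N.

T_AC = 139.0 N, T_BC = 345.3 N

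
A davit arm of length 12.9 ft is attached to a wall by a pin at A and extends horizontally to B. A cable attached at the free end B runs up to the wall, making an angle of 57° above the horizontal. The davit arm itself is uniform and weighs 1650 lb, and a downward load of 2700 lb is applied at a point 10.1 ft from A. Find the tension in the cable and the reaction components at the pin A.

ΣM about A: T·sin57°·12.9 − 1650·6.45 − 2700·10.1 = 0 → T = 37912.5/(12.9·0.838671) = 3504.3 ≈ 3504 lb.
ΣF_x = 0: A_x − T·cos57° = 0 → A_x = 3504.3 × 0.544639 = 1909 lb.
ΣF_y = 0: A_y + T·sin57° − 1650 − 2700 = 0 → A_y = 4350 − 3504.3 × 0.838671 = 1411 lb.

T = 3504 lb, A_x = 1909 lb, A_y = 1411 lb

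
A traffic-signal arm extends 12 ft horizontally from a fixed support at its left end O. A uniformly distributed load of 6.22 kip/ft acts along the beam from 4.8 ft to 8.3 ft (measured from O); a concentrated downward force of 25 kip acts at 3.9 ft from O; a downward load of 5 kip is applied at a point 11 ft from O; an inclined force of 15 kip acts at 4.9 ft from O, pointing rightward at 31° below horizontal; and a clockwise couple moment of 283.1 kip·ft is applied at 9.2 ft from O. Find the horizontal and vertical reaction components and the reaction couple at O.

O_x = -12.86 kip, O_y = 59.50 kip, M_O = 616.0 kip·ft

Resultant of the distributed load: 6.22 × 3.5 = 21.77 kip at 6.55 ft from O.
ΣF_x = 0: O_x + 15·cos31° = 0 → O_x = -12.86 kip.
ΣF_y = 0: O_y − 6.22·3.5 − 25 − 5 − 15·sin31° = 0 → O_y = 59.50 kip.
ΣM about O: M_O − (6.22·3.5)·6.55 − 25·3.9 − 5·11 − 15·sin31°·4.9 − 283.1 = 0 → M_O = 616.0 kip·ft.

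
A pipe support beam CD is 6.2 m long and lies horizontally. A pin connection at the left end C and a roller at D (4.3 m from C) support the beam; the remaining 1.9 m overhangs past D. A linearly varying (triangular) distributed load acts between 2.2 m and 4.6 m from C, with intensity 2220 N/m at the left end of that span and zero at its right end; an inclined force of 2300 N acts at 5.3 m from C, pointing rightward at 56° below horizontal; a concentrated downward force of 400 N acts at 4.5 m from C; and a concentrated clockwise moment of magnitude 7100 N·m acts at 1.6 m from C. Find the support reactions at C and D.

C_x = -1286 N, C_y = -1308 N, D_y = 6279 N

Resultant of the triangular load: ½ × 2220 × 2.4 = 2664 N, acting at 3 m from C (one-third of the span from the peak).
Taking moments about C: D_y·4.3 − (½·2220·2.4)·3 − 2300·sin56°·5.3 − 400·4.5 − 7100 = 0 → D_y = 26998/4.3 = 6278.6 ≈ 6279 N.
ΣF_y = 0: C_y + 6278.6 − ½·2220·2.4 − 2300·sin56° − 400 = 0 → C_y = -1308 N.
ΣF_x = 0: C_x + 2300·cos56° = 0 → C_x = -1286 N.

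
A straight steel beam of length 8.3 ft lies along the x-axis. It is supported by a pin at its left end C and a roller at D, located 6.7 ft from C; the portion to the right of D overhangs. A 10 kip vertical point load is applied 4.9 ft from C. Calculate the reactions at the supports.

Moments about C: D_y·6.7 − 10·4.9 = 0 → D_y = 49/6.7 = 7.31343 ≈ 7.313 kip.
ΣF_y = 0: C_y + 7.31343 − 10 = 0 → C_y = 2.687 kip.
ΣF_x = 0: no horizontal applied forces, so C_x = 0.

C_x = 0, C_y = 2.687 kip, D_y = 7.313 kip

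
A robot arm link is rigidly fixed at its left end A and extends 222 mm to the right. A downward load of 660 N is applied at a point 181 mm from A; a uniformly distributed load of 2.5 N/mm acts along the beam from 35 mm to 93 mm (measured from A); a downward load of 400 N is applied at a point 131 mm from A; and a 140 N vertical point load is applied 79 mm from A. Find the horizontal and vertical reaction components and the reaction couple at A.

Resultant of the distributed load: 2.5 × 58 = 145 N at 64 mm from A.
ΣF_x = 0: A_x = 0.
ΣF_y = 0: A_y − 660 − 2.5·58 − 400 − 140 = 0 → A_y = 1345 N.
ΣM about A: M_A − 660·181 − (2.5·58)·64 − 400·131 − 140·79 = 0 → M_A = 192200 N·mm.

A_x = 0, A_y = 1345 N, M_A = 192200 N·mm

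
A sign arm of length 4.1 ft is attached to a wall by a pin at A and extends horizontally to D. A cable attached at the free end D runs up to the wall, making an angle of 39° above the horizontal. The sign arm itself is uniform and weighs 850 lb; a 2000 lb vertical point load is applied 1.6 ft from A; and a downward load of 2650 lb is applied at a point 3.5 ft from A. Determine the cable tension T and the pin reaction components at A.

T = 5510 lb, A_x = 4282 lb, A_y = 2032 lb

ΣM about A: T·sin39°·4.1 − 850·2.05 − 2000·1.6 − 2650·3.5 = 0 → T = 14217.5/(4.1·0.62932) = 5510.21 ≈ 5510 lb.
ΣF_x = 0: A_x − T·cos39° = 0 → A_x = 5510.21 × 0.777146 = 4282 lb.
ΣF_y = 0: A_y + T·sin39° − 850 − 2000 − 2650 = 0 → A_y = 5500 − 5510.21 × 0.62932 = 2032 lb.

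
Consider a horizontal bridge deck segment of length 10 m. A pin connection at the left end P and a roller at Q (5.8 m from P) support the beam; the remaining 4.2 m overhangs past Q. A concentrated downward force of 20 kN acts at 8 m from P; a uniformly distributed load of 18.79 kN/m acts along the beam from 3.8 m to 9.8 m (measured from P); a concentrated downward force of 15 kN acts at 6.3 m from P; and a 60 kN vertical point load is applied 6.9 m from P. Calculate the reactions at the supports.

P_x = 0, P_y = -39.70 kN, Q_y = 247.4 kN

Resultant of the distributed load: 18.79 × 6 = 112.74 kN at 6.8 m from P.
Taking moments about P: Q_y·5.8 − 20·8 − (18.79·6)·6.8 − 15·6.3 − 60·6.9 = 0 → Q_y = 1435.132/5.8 = 247.437 ≈ 247.4 kN.
ΣF_y = 0: P_y + 247.437 − 20 − 18.79·6 − 15 − 60 = 0 → P_y = -39.70 kN.
ΣF_x = 0: no horizontal applied forces, so P_x = 0.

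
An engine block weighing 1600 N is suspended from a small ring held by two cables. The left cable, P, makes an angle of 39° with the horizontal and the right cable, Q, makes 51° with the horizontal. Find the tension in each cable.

ΣF_x = 0: −T_P·cos39° + T_Q·cos51° = 0 → T_Q = 1.2349·T_P.
ΣF_y = 0: T_P·sin39° + T_Q·sin51° = 1600.
Substitute: T_P·(0.62932 + 1.2349·0.777146) = 1600 → T_P = 1006.91 ≈ 1007 N.
Then T_Q = 1.2349 × 1006.91 = 1243 N.

T_P = 1007 N, T_Q = 1243 N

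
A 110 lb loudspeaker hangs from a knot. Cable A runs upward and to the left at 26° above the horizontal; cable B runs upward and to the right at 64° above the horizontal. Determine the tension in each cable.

T_A = 48.22 lb, T_B = 98.87 lb

ΣF_x = 0: −T_A·cos26° + T_B·cos64° = 0 → T_B = 2.0503·T_A.
ΣF_y = 0: T_A·sin26° + T_B·sin64° = 110.
Substitute: T_A·(0.438371 + 2.0503·0.898794) = 110 → T_A = 48.2209 ≈ 48.22 lb.
Then T_B = 2.0503 × 48.2209 = 98.87 lb.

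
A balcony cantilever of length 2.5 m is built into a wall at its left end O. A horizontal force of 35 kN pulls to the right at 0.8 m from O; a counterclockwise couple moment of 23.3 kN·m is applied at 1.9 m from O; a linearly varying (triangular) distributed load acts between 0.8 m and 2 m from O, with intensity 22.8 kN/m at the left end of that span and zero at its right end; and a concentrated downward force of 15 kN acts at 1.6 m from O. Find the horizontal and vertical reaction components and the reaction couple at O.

O_x = -35.00 kN, O_y = 28.68 kN, M_O = 17.12 kN·m

Resultant of the triangular load: ½ × 22.8 × 1.2 = 13.68 kN, acting at 1.2 m from O (one-third of the span from the peak).
ΣF_x = 0: O_x + 35 = 0 → O_x = -35.00 kN.
ΣF_y = 0: O_y − ½·22.8·1.2 − 15 = 0 → O_y = 28.68 kN.
ΣM about O: M_O + 23.3 − (½·22.8·1.2)·1.2 − 15·1.6 = 0 → M_O = 17.12 kN·m.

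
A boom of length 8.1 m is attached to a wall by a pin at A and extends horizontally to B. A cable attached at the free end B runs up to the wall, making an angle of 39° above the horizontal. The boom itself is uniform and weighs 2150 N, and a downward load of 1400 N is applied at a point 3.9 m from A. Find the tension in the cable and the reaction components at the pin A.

T = 2779 N, A_x = 2160 N, A_y = 1801 N

ΣM about A: T·sin39°·8.1 − 2150·4.05 − 1400·3.9 = 0 → T = 14167.5/(8.1·0.62932) = 2779.31 ≈ 2779 N.
ΣF_x = 0: A_x − T·cos39° = 0 → A_x = 2779.31 × 0.777146 = 2160 N.
ΣF_y = 0: A_y + T·sin39° − 2150 − 1400 = 0 → A_y = 3550 − 2779.31 × 0.62932 = 1801 N.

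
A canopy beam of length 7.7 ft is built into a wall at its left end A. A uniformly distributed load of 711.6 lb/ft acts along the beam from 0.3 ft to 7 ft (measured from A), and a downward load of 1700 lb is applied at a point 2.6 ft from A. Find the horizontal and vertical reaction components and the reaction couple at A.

A_x = 0, A_y = 6468 lb, M_A = 21820 lb·ft

Resultant of the distributed load: 711.6 × 6.7 = 4767.72 lb at 3.65 ft from A.
ΣF_x = 0: A_x = 0.
ΣF_y = 0: A_y − 711.6·6.7 − 1700 = 0 → A_y = 6468 lb.
ΣM about A: M_A − (711.6·6.7)·3.65 − 1700·2.6 = 0 → M_A = 21820 lb·ft.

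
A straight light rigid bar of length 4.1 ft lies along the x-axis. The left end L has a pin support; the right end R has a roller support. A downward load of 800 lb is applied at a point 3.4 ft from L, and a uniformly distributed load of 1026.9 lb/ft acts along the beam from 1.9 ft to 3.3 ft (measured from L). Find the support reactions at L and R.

Resultant of the distributed load: 1026.9 × 1.4 = 1437.66 lb at 2.6 ft from L.
Taking moments about L: R_y·4.1 − 800·3.4 − (1026.9·1.4)·2.6 = 0 → R_y = 6457.916/4.1 = 1575.1 ≈ 1575 lb.
ΣF_y = 0: L_y + 1575.1 − 800 − 1026.9·1.4 = 0 → L_y = 662.6 lb.
ΣF_x = 0: no horizontal applied forces, so L_x = 0.

L_x = 0, L_y = 662.6 lb, R_y = 1575 lb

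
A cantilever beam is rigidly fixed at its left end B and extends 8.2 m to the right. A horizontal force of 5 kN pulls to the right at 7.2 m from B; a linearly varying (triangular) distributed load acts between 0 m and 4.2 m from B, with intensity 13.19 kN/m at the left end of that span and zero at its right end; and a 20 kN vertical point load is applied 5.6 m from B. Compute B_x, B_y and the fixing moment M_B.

B_x = -5.000 kN, B_y = 47.70 kN, M_B = 150.8 kN·m

Resultant of the triangular load: ½ × 13.19 × 4.2 = 27.699 kN, acting at 1.4 m from B (one-third of the span from the peak).
ΣF_x = 0: B_x + 5 = 0 → B_x = -5.000 kN.
ΣF_y = 0: B_y − ½·13.19·4.2 − 20 = 0 → B_y = 47.70 kN.
ΣM about B: M_B − (½·13.19·4.2)·1.4 − 20·5.6 = 0 → M_B = 150.8 kN·m.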